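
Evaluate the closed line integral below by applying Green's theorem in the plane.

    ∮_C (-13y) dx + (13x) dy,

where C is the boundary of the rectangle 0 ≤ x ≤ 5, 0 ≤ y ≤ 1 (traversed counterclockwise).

Green's theorem converts the closed line integral into a double integral over the enclosed region D:

    ∮_C P dx + Q dy = ∬_D (∂Q/∂x - ∂P/∂y) dA.

Here P = -13y, Q = 13x, so

    ∂Q/∂x = 13,    ∂P/∂y = -13,
    ∂Q/∂x - ∂P/∂y = 26.

D is the region 0 ≤ x ≤ 5, 0 ≤ y ≤ 1. Evaluating the double integral:

    ∬_D (26) dA = ∫_0^{5} ∫_0^{1} (26) dy dx.

Inner (y from 0 to 1): 26.
Outer (x from 0 to 5): 130.

Therefore ∮_C P dx + Q dy = 130.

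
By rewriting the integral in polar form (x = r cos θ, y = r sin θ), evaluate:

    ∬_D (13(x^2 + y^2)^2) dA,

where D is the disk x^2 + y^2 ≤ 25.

The region D is 0 ≤ r ≤ 5, 0 ≤ θ ≤ 2π in polar coordinates, where x = r cos(θ), y = r sin(θ), and dA = r dr dθ.

Under the substitution, the integrand becomes 13r^4, so

    ∬_D (13(x^2 + y^2)^2) dA = ∫_{0}^{2π} ∫_{0}^{5} (13r^4) · r dr dθ.

Inner integral (in r): ∫_{0}^{5} (13r^4) · r dr = 203125/6.

Outer integral (in θ): ∫_{0}^{2π} (203125/6) dθ = 203125π/3.

Therefore ∬_D (13(x^2 + y^2)^2) dA = 203125π/3.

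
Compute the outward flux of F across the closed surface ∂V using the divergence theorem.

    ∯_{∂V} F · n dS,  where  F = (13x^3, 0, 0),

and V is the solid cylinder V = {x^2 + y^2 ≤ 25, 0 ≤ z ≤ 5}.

By the divergence theorem,

    ∯_{∂V} F · n dS = ∭_V (∇ · F) dV.

Compute the divergence:
    ∇ · F = ∂F_x/∂x + ∂F_y/∂y + ∂F_z/∂z = 39x^2 + 0 + 0 = 39x^2.

In cylindrical coordinates, x = r cos(θ), y = r sin(θ), z = z, dV = r dr dθ dz, with 0 ≤ r ≤ 5, 0 ≤ θ ≤ 2π, 0 ≤ z ≤ 5.

The integrand, after substitution and multiplying by the volume element, becomes (39r^2cos(θ)^2) · r, so

    ∭_V (∇·F) dV = ∫_0^{2π} ∫_0^{5} ∫_0^{5} (39r^2cos(θ)^2) · r dz dr dθ.

Inner (z from 0 to 5): 195r^3cos(θ)^2.
Middle (r from 0 to 5): 121875cos(θ)^2/4.
Outer (θ from 0 to 2π): 121875π/4.

Therefore ∯_{∂V} F · n dS = 121875π/4.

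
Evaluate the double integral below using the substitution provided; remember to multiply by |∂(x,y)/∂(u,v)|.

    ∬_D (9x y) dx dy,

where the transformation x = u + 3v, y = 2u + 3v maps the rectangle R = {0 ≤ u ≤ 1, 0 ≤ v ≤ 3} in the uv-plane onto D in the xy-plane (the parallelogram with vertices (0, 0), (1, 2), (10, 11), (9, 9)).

Compute the Jacobian determinant of (x, y) with respect to (u, v):

    ∂(x,y)/∂(u,v) = | 1  3 | = (1)(3) - (3)(2) = -3.
                   | 2  3 |

Its absolute value is |J| = 3 (the area scaling factor).

Substituting x = u + 3v, y = 2u + 3v into the integrand,

    9x y → 18u^2 + 81u v + 81v^2,

so the integral becomes

    ∬_R (18u^2 + 81u v + 81v^2) · |J| du dv = ∫_0^1 ∫_0^3 (54u^2 + 243u v + 243v^2) dv du.

Inner (v): 162u^2 + 2187u/2 + 2187.
Outer (u): 11151/4.

Therefore ∬_D (9x y) dx dy = 11151/4.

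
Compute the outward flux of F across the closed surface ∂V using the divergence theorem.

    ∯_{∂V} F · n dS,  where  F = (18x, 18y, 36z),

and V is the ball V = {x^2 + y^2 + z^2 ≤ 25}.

By the divergence theorem,

    ∯_{∂V} F · n dS = ∭_V (∇ · F) dV.

Compute the divergence:
    ∇ · F = ∂F_x/∂x + ∂F_y/∂y + ∂F_z/∂z = 18 + 18 + 36 = 72.

In spherical coordinates, x = ρ sin(φ) cos(θ), y = ρ sin(φ) sin(θ), z = ρ cos(φ), dV = ρ^2 sin(φ) dρ dφ dθ, with 0 ≤ ρ ≤ 5, 0 ≤ φ ≤ π, 0 ≤ θ ≤ 2π.

The integrand, after substitution and multiplying by the volume element, becomes (72) · ρ^2 sin(φ), so

    ∭_V (∇·F) dV = ∫_0^{2π} ∫_0^{π} ∫_0^{5} (72) · ρ^2 sin(φ) dρ dφ dθ.

Inner (ρ from 0 to 5): 3000sin(φ).
Middle (φ from 0 to π): 6000.
Outer (θ from 0 to 2π): 12000π.

Therefore ∯_{∂V} F · n dS = 12000π.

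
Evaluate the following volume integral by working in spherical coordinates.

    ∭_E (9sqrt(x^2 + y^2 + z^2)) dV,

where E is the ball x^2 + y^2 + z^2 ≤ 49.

In spherical coordinates, x = ρ sin(φ) cos(θ), y = ρ sin(φ) sin(θ), z = ρ cos(φ), and dV = ρ^2 sin(φ) dρ dφ dθ.

The integrand becomes 9ρ, so

    ∭_E (9sqrt(x^2 + y^2 + z^2)) dV = ∫_{0}^{2π} ∫_{0}^{π} ∫_{0}^{7} (9ρ) · ρ^2 sin(φ) dρ dφ dθ.

Inner (ρ): 21609sin(φ)/4.
Middle (φ): 21609/2.
Outer (θ): 21609π.

Therefore the triple integral equals 21609π.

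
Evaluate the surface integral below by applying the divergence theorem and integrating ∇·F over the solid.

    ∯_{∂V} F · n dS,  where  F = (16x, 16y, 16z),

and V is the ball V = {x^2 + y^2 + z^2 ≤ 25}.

By the divergence theorem,

    ∯_{∂V} F · n dS = ∭_V (∇ · F) dV.

Compute the divergence:
    ∇ · F = ∂F_x/∂x + ∂F_y/∂y + ∂F_z/∂z = 16 + 16 + 16 = 48.

In spherical coordinates, x = ρ sin(φ) cos(θ), y = ρ sin(φ) sin(θ), z = ρ cos(φ), dV = ρ^2 sin(φ) dρ dφ dθ, with 0 ≤ ρ ≤ 5, 0 ≤ φ ≤ π, 0 ≤ θ ≤ 2π.

The integrand, after substitution and multiplying by the volume element, becomes (48) · ρ^2 sin(φ), so

    ∭_V (∇·F) dV = ∫_0^{2π} ∫_0^{π} ∫_0^{5} (48) · ρ^2 sin(φ) dρ dφ dθ.

Inner (ρ from 0 to 5): 2000sin(φ).
Middle (φ from 0 to π): 4000.
Outer (θ from 0 to 2π): 8000π.

Therefore ∯_{∂V} F · n dS = 8000π.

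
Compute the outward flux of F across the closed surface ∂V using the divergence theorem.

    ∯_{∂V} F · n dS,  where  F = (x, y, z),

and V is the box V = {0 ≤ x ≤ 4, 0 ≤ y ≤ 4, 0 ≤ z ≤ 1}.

By the divergence theorem,

    ∯_{∂V} F · n dS = ∭_V (∇ · F) dV.

Compute the divergence:
    ∇ · F = ∂F_x/∂x + ∂F_y/∂y + ∂F_z/∂z = 1 + 1 + 1 = 3.

V is a rectangular box, so dV = dx dy dz with 0 ≤ x ≤ 4, 0 ≤ y ≤ 4, 0 ≤ z ≤ 1.

Integrate (3) over V as an iterated integral:

    ∭_V (∇·F) dV = ∫_0^{4} ∫_0^{4} ∫_0^{1} (3) dz dy dx.

Inner (z from 0 to 1): 3.
Middle (y from 0 to 4): 12.
Outer (x from 0 to 4): 48.

Therefore ∯_{∂V} F · n dS = 48.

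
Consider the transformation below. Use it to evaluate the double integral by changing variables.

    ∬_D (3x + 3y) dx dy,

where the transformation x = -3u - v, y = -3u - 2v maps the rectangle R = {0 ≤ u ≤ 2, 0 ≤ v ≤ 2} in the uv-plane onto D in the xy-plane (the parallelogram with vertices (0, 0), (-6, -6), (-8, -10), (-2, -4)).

Compute the Jacobian determinant of (x, y) with respect to (u, v):

    ∂(x,y)/∂(u,v) = | -3  -1 | = (-3)(-2) - (-1)(-3) = 3.
                   | -3  -2 |

Its absolute value is |J| = 3 (the area scaling factor).

Substituting x = -3u - v, y = -3u - 2v into the integrand,

    3x + 3y → -18u - 9v,

so the integral becomes

    ∬_R (-18u - 9v) · |J| du dv = ∫_0^2 ∫_0^2 (-54u - 27v) dv du.

Inner (v): -108u - 54.
Outer (u): -324.

Therefore ∬_D (3x + 3y) dx dy = -324.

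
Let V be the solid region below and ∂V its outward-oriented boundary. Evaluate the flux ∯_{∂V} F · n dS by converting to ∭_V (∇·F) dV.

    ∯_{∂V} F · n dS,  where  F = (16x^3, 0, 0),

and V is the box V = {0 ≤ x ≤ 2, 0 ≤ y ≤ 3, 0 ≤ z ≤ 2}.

By the divergence theorem,

    ∯_{∂V} F · n dS = ∭_V (∇ · F) dV.

Compute the divergence:
    ∇ · F = ∂F_x/∂x + ∂F_y/∂y + ∂F_z/∂z = 48x^2 + 0 + 0 = 48x^2.

V is a rectangular box, so dV = dx dy dz with 0 ≤ x ≤ 2, 0 ≤ y ≤ 3, 0 ≤ z ≤ 2.

Integrate (48x^2) over V as an iterated integral:

    ∭_V (∇·F) dV = ∫_0^{2} ∫_0^{3} ∫_0^{2} (48x^2) dz dy dx.

Inner (z from 0 to 2): 96x^2.
Middle (y from 0 to 3): 288x^2.
Outer (x from 0 to 2): 768.

Therefore ∯_{∂V} F · n dS = 768.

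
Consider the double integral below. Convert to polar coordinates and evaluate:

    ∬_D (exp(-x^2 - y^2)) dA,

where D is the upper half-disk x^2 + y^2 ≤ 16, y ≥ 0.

The region D is 0 ≤ r ≤ 4, 0 ≤ θ ≤ π in polar coordinates, where x = r cos(θ), y = r sin(θ), and dA = r dr dθ.

Under the substitution, the integrand becomes exp(-r^2), so

    ∬_D (exp(-x^2 - y^2)) dA = ∫_{0}^{π} ∫_{0}^{4} (exp(-r^2)) · r dr dθ.

Inner integral (in r): ∫_{0}^{4} (exp(-r^2)) · r dr = -(1 - exp(16))exp(-16)/2.

Outer integral (in θ): ∫_{0}^{π} (-(1 - exp(16))exp(-16)/2) dθ = -π exp(-16)/2 + π/2.

Therefore ∬_D (exp(-x^2 - y^2)) dA = -π exp(-16)/2 + π/2.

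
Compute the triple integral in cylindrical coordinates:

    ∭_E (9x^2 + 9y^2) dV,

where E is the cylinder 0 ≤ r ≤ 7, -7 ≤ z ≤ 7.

In cylindrical coordinates, x = r cos(θ), y = r sin(θ), z = z, and dV = r dr dθ dz.

The integrand becomes 9r^2, so

    ∭_E (9x^2 + 9y^2) dV = ∫_{0}^{2π} ∫_{0}^{7} ∫_{-7}^{7} (9r^2) · r dz dr dθ.

Inner (z): 126r^3.
Middle (r from 0 to 7): 151263/2.
Outer (θ): 151263π.

Therefore the triple integral equals 151263π.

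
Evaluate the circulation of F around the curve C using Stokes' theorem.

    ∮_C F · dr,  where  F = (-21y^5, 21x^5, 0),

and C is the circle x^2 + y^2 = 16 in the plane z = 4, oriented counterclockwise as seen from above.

Let S be the flat disk x^2 + y^2 ≤ 16 in the plane z = 4, with upward unit normal n̂ = ẑ. By Stokes' theorem,

    ∮_C F · dr = ∬_S (∇ × F) · n̂ dS = ∬_D (curl F)_z dA,

where D is the disk x^2 + y^2 ≤ 16.

Compute the curl of F = (-21y^5, 21x^5, 0):
    (∇ × F)_x = ∂F_z/∂y - ∂F_y/∂z = 0,
    (∇ × F)_y = ∂F_x/∂z - ∂F_z/∂x = 0,
    (∇ × F)_z = ∂F_y/∂x - ∂F_x/∂y = 105x^4 + 105y^4.

On z = 4, (curl F)_z = 105x^4 + 105y^4.

Convert to polar (x = r cos θ, y = r sin θ, dA = r dr dθ); the integrand becomes 105r^4(sin(θ)^4 + cos(θ)^4), so

    ∬_D (curl F)_z dA = ∫_0^{2π} ∫_0^{4} (105r^4(sin(θ)^4 + cos(θ)^4)) · r dr dθ.

Inner (r from 0 to 4): 71680sin(θ)^4 + 71680cos(θ)^4.
Outer (θ from 0 to 2π): 107520π.

Therefore ∮_C F · dr = 107520π.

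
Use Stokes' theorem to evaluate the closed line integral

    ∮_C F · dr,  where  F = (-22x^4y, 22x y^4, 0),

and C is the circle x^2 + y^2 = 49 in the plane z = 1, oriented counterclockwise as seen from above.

Let S be the flat disk x^2 + y^2 ≤ 49 in the plane z = 1, with upward unit normal n̂ = ẑ. By Stokes' theorem,

    ∮_C F · dr = ∬_S (∇ × F) · n̂ dS = ∬_D (curl F)_z dA,

where D is the disk x^2 + y^2 ≤ 49.

Compute the curl of F = (-22x^4y, 22x y^4, 0):
    (∇ × F)_x = ∂F_z/∂y - ∂F_y/∂z = 0,
    (∇ × F)_y = ∂F_x/∂z - ∂F_z/∂x = 0,
    (∇ × F)_z = ∂F_y/∂x - ∂F_x/∂y = 22x^4 + 22y^4.

On z = 1, (curl F)_z = 22x^4 + 22y^4.

Convert to polar (x = r cos θ, y = r sin θ, dA = r dr dθ); the integrand becomes 22r^4(sin(θ)^4 + cos(θ)^4), so

    ∬_D (curl F)_z dA = ∫_0^{2π} ∫_0^{7} (22r^4(sin(θ)^4 + cos(θ)^4)) · r dr dθ.

Inner (r from 0 to 7): 1294139sin(θ)^4/3 + 1294139cos(θ)^4/3.
Outer (θ from 0 to 2π): 1294139π/2.

Therefore ∮_C F · dr = 1294139π/2.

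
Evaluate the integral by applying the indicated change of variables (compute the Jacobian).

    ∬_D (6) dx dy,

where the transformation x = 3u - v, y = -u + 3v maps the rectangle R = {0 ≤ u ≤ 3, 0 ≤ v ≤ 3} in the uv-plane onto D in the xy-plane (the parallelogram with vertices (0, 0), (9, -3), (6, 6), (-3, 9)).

Compute the Jacobian determinant of (x, y) with respect to (u, v):

    ∂(x,y)/∂(u,v) = | 3  -1 | = (3)(3) - (-1)(-1) = 8.
                   | -1  3 |

Its absolute value is |J| = 8 (the area scaling factor).

Substituting x = 3u - v, y = -u + 3v into the integrand,

    6 → 6,

so the integral becomes

    ∬_R (6) · |J| du dv = ∫_0^3 ∫_0^3 (48) dv du.

Inner (v): 144.
Outer (u): 432.

Therefore ∬_D (6) dx dy = 432.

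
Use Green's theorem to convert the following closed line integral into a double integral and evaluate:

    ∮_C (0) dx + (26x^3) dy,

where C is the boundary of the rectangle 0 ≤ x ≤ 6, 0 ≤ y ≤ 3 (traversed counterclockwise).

Green's theorem converts the closed line integral into a double integral over the enclosed region D:

    ∮_C P dx + Q dy = ∬_D (∂Q/∂x - ∂P/∂y) dA.

Here P = 0, Q = 26x^3, so

    ∂Q/∂x = 78x^2,    ∂P/∂y = 0,
    ∂Q/∂x - ∂P/∂y = 78x^2.

D is the region 0 ≤ x ≤ 6, 0 ≤ y ≤ 3. Evaluating the double integral:

    ∬_D (78x^2) dA = ∫_0^{6} ∫_0^{3} (78x^2) dy dx.

Inner (y from 0 to 3): 234x^2.
Outer (x from 0 to 6): 16848.

Therefore ∮_C P dx + Q dy = 16848.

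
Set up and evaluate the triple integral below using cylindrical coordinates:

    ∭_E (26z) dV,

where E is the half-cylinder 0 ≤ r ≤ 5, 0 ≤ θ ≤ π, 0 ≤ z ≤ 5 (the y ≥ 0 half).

In cylindrical coordinates, x = r cos(θ), y = r sin(θ), z = z, and dV = r dr dθ dz.

The integrand becomes 26z, so

    ∭_E (26z) dV = ∫_{0}^{π} ∫_{0}^{5} ∫_{0}^{5} (26z) · r dz dr dθ.

Inner (z): 325r.
Middle (r from 0 to 5): 8125/2.
Outer (θ): 8125π/2.

Therefore the triple integral equals 8125π/2.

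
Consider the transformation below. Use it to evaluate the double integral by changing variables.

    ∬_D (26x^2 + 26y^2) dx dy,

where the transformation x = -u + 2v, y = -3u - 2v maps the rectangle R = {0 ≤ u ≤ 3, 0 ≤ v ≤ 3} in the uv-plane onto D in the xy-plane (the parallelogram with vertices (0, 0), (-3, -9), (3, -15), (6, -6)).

Compute the Jacobian determinant of (x, y) with respect to (u, v):

    ∂(x,y)/∂(u,v) = | -1  2 | = (-1)(-2) - (2)(-3) = 8.
                   | -3  -2 |

Its absolute value is |J| = 8 (the area scaling factor).

Substituting x = -u + 2v, y = -3u - 2v into the integrand,

    26x^2 + 26y^2 → 260u^2 + 208u v + 208v^2,

so the integral becomes

    ∬_R (260u^2 + 208u v + 208v^2) · |J| du dv = ∫_0^3 ∫_0^3 (2080u^2 + 1664u v + 1664v^2) dv du.

Inner (v): 6240u^2 + 7488u + 14976.
Outer (u): 134784.

Therefore ∬_D (26x^2 + 26y^2) dx dy = 134784.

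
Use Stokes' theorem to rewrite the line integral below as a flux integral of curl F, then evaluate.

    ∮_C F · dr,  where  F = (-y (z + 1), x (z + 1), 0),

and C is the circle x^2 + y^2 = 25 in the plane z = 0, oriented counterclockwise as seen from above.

Let S be the flat disk x^2 + y^2 ≤ 25 in the plane z = 0, with upward unit normal n̂ = ẑ. By Stokes' theorem,

    ∮_C F · dr = ∬_S (∇ × F) · n̂ dS = ∬_D (curl F)_z dA,

where D is the disk x^2 + y^2 ≤ 25.

Compute the curl of F = (-y (z + 1), x (z + 1), 0):
    (∇ × F)_x = ∂F_z/∂y - ∂F_y/∂z = -x,
    (∇ × F)_y = ∂F_x/∂z - ∂F_z/∂x = -y,
    (∇ × F)_z = ∂F_y/∂x - ∂F_x/∂y = 2z + 2.

On z = 0, (curl F)_z = 2.

Convert to polar (x = r cos θ, y = r sin θ, dA = r dr dθ); the integrand becomes 2, so

    ∬_D (curl F)_z dA = ∫_0^{2π} ∫_0^{5} (2) · r dr dθ.

Inner (r from 0 to 5): 25.
Outer (θ from 0 to 2π): 50π.

Therefore ∮_C F · dr = 50π.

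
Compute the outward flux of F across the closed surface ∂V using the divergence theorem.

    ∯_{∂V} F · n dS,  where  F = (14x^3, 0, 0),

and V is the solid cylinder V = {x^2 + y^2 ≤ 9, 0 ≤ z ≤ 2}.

By the divergence theorem,

    ∯_{∂V} F · n dS = ∭_V (∇ · F) dV.

Compute the divergence:
    ∇ · F = ∂F_x/∂x + ∂F_y/∂y + ∂F_z/∂z = 42x^2 + 0 + 0 = 42x^2.

In cylindrical coordinates, x = r cos(θ), y = r sin(θ), z = z, dV = r dr dθ dz, with 0 ≤ r ≤ 3, 0 ≤ θ ≤ 2π, 0 ≤ z ≤ 2.

The integrand, after substitution and multiplying by the volume element, becomes (42r^2cos(θ)^2) · r, so

    ∭_V (∇·F) dV = ∫_0^{2π} ∫_0^{3} ∫_0^{2} (42r^2cos(θ)^2) · r dz dr dθ.

Inner (z from 0 to 2): 84r^3cos(θ)^2.
Middle (r from 0 to 3): 1701cos(θ)^2.
Outer (θ from 0 to 2π): 1701π.

Therefore ∯_{∂V} F · n dS = 1701π.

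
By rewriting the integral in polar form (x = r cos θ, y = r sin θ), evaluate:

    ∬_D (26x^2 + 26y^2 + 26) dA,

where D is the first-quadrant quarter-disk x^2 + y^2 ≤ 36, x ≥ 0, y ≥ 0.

The region D is 0 ≤ r ≤ 6, 0 ≤ θ ≤ π/2 in polar coordinates, where x = r cos(θ), y = r sin(θ), and dA = r dr dθ.

Under the substitution, the integrand becomes 26r^2 + 26, so

    ∬_D (26x^2 + 26y^2 + 26) dA = ∫_{0}^{π/2} ∫_{0}^{6} (26r^2 + 26) · r dr dθ.

Inner integral (in r): ∫_{0}^{6} (26r^2 + 26) · r dr = 8892.

Outer integral (in θ): ∫_{0}^{π/2} (8892) dθ = 4446π.

Therefore ∬_D (26x^2 + 26y^2 + 26) dA = 4446π.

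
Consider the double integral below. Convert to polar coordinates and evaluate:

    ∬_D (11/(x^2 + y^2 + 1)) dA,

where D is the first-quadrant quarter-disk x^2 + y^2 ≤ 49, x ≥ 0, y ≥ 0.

The region D is 0 ≤ r ≤ 7, 0 ≤ θ ≤ π/2 in polar coordinates, where x = r cos(θ), y = r sin(θ), and dA = r dr dθ.

Under the substitution, the integrand becomes 11/(r^2 + 1), so

    ∬_D (11/(x^2 + y^2 + 1)) dA = ∫_{0}^{π/2} ∫_{0}^{7} (11/(r^2 + 1)) · r dr dθ.

Inner integral (in r): ∫_{0}^{7} (11/(r^2 + 1)) · r dr = 11log(50)/2.

Outer integral (in θ): ∫_{0}^{π/2} (11log(50)/2) dθ = 11π log(50)/4.

Therefore ∬_D (11/(x^2 + y^2 + 1)) dA = 11π log(50)/4.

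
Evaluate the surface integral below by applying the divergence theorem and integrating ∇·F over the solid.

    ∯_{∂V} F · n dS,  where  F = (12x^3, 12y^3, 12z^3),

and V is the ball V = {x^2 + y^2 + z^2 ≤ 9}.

By the divergence theorem,

    ∯_{∂V} F · n dS = ∭_V (∇ · F) dV.

Compute the divergence:
    ∇ · F = ∂F_x/∂x + ∂F_y/∂y + ∂F_z/∂z = 36x^2 + 36y^2 + 36z^2.

In spherical coordinates, x = ρ sin(φ) cos(θ), y = ρ sin(φ) sin(θ), z = ρ cos(φ), dV = ρ^2 sin(φ) dρ dφ dθ, with 0 ≤ ρ ≤ 3, 0 ≤ φ ≤ π, 0 ≤ θ ≤ 2π.

The integrand, after substitution and multiplying by the volume element, becomes (36ρ^2) · ρ^2 sin(φ), so

    ∭_V (∇·F) dV = ∫_0^{2π} ∫_0^{π} ∫_0^{3} (36ρ^2) · ρ^2 sin(φ) dρ dφ dθ.

Inner (ρ from 0 to 3): 8748sin(φ)/5.
Middle (φ from 0 to π): 17496/5.
Outer (θ from 0 to 2π): 34992π/5.

Therefore ∯_{∂V} F · n dS = 34992π/5.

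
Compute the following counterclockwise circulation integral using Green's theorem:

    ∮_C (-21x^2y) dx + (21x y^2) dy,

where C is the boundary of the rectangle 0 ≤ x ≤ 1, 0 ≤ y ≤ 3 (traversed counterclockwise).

Green's theorem converts the closed line integral into a double integral over the enclosed region D:

    ∮_C P dx + Q dy = ∬_D (∂Q/∂x - ∂P/∂y) dA.

Here P = -21x^2y, Q = 21x y^2, so

    ∂Q/∂x = 21y^2,    ∂P/∂y = -21x^2,
    ∂Q/∂x - ∂P/∂y = 21x^2 + 21y^2.

D is the region 0 ≤ x ≤ 1, 0 ≤ y ≤ 3. Evaluating the double integral:

    ∬_D (21x^2 + 21y^2) dA = ∫_0^{1} ∫_0^{3} (21x^2 + 21y^2) dy dx.

Inner (y from 0 to 3): 63x^2 + 189.
Outer (x from 0 to 1): 210.

Therefore ∮_C P dx + Q dy = 210.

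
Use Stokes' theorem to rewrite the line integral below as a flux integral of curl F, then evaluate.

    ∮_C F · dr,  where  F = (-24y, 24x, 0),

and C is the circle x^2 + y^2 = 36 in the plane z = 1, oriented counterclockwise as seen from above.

Let S be the flat disk x^2 + y^2 ≤ 36 in the plane z = 1, with upward unit normal n̂ = ẑ. By Stokes' theorem,

    ∮_C F · dr = ∬_S (∇ × F) · n̂ dS = ∬_D (curl F)_z dA,

where D is the disk x^2 + y^2 ≤ 36.

Compute the curl of F = (-24y, 24x, 0):
    (∇ × F)_x = ∂F_z/∂y - ∂F_y/∂z = 0,
    (∇ × F)_y = ∂F_x/∂z - ∂F_z/∂x = 0,
    (∇ × F)_z = ∂F_y/∂x - ∂F_x/∂y = 48.

On z = 1, (curl F)_z = 48.

Convert to polar (x = r cos θ, y = r sin θ, dA = r dr dθ); the integrand becomes 48, so

    ∬_D (curl F)_z dA = ∫_0^{2π} ∫_0^{6} (48) · r dr dθ.

Inner (r from 0 to 6): 864.
Outer (θ from 0 to 2π): 1728π.

Therefore ∮_C F · dr = 1728π.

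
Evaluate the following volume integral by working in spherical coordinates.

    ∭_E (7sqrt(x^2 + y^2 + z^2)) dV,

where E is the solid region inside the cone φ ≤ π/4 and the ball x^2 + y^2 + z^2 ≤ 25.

In spherical coordinates, x = ρ sin(φ) cos(θ), y = ρ sin(φ) sin(θ), z = ρ cos(φ), and dV = ρ^2 sin(φ) dρ dφ dθ.

The integrand becomes 7ρ, so

    ∭_E (7sqrt(x^2 + y^2 + z^2)) dV = ∫_{0}^{2π} ∫_{0}^{π/4} ∫_{0}^{5} (7ρ) · ρ^2 sin(φ) dρ dφ dθ.

Inner (ρ): 4375sin(φ)/4.
Middle (φ): 4375/4 - 4375sqrt(2)/8.
Outer (θ): 4375π (2 - sqrt(2))/4.

Therefore the triple integral equals 4375π (2 - sqrt(2))/4.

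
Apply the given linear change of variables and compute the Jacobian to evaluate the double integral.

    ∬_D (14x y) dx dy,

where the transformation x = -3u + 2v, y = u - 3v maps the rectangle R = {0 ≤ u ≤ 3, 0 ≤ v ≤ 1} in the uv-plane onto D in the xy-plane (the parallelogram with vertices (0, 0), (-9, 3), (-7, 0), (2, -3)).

Compute the Jacobian determinant of (x, y) with respect to (u, v):

    ∂(x,y)/∂(u,v) = | -3  2 | = (-3)(-3) - (2)(1) = 7.
                   | 1  -3 |

Its absolute value is |J| = 7 (the area scaling factor).

Substituting x = -3u + 2v, y = u - 3v into the integrand,

    14x y → -42u^2 + 154u v - 84v^2,

so the integral becomes

    ∬_R (-42u^2 + 154u v - 84v^2) · |J| du dv = ∫_0^3 ∫_0^1 (-294u^2 + 1078u v - 588v^2) dv du.

Inner (v): -294u^2 + 539u - 196.
Outer (u): -1617/2.

Therefore ∬_D (14x y) dx dy = -1617/2.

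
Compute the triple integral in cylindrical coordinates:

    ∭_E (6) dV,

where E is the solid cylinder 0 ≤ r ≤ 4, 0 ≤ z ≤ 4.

In cylindrical coordinates, x = r cos(θ), y = r sin(θ), z = z, and dV = r dr dθ dz.

The integrand becomes 6, so

    ∭_E (6) dV = ∫_{0}^{2π} ∫_{0}^{4} ∫_{0}^{4} (6) · r dz dr dθ.

Inner (z): 24r.
Middle (r from 0 to 4): 192.
Outer (θ): 384π.

Therefore the triple integral equals 384π.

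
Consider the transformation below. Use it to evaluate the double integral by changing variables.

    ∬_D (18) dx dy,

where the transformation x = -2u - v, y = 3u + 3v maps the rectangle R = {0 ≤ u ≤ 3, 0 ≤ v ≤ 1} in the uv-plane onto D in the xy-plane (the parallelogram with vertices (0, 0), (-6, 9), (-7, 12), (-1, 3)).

Compute the Jacobian determinant of (x, y) with respect to (u, v):

    ∂(x,y)/∂(u,v) = | -2  -1 | = (-2)(3) - (-1)(3) = -3.
                   | 3  3 |

Its absolute value is |J| = 3 (the area scaling factor).

Substituting x = -2u - v, y = 3u + 3v into the integrand,

    18 → 18,

so the integral becomes

    ∬_R (18) · |J| du dv = ∫_0^3 ∫_0^1 (54) dv du.

Inner (v): 54.
Outer (u): 162.

Therefore ∬_D (18) dx dy = 162.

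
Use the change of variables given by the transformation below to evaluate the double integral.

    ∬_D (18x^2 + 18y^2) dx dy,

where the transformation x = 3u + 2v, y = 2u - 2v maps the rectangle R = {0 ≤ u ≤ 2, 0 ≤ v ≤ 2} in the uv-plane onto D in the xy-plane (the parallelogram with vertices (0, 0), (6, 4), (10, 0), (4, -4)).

Compute the Jacobian determinant of (x, y) with respect to (u, v):

    ∂(x,y)/∂(u,v) = | 3  2 | = (3)(-2) - (2)(2) = -10.
                   | 2  -2 |

Its absolute value is |J| = 10 (the area scaling factor).

Substituting x = 3u + 2v, y = 2u - 2v into the integrand,

    18x^2 + 18y^2 → 234u^2 + 72u v + 144v^2,

so the integral becomes

    ∬_R (234u^2 + 72u v + 144v^2) · |J| du dv = ∫_0^2 ∫_0^2 (2340u^2 + 720u v + 1440v^2) dv du.

Inner (v): 4680u^2 + 1440u + 3840.
Outer (u): 23040.

Therefore ∬_D (18x^2 + 18y^2) dx dy = 23040.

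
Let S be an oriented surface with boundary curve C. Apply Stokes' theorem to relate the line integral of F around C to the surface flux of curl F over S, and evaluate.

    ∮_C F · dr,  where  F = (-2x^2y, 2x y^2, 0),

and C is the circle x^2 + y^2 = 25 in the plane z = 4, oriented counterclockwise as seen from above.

Let S be the flat disk x^2 + y^2 ≤ 25 in the plane z = 4, with upward unit normal n̂ = ẑ. By Stokes' theorem,

    ∮_C F · dr = ∬_S (∇ × F) · n̂ dS = ∬_D (curl F)_z dA,

where D is the disk x^2 + y^2 ≤ 25.

Compute the curl of F = (-2x^2y, 2x y^2, 0):
    (∇ × F)_x = ∂F_z/∂y - ∂F_y/∂z = 0,
    (∇ × F)_y = ∂F_x/∂z - ∂F_z/∂x = 0,
    (∇ × F)_z = ∂F_y/∂x - ∂F_x/∂y = 2x^2 + 2y^2.

On z = 4, (curl F)_z = 2x^2 + 2y^2.

Convert to polar (x = r cos θ, y = r sin θ, dA = r dr dθ); the integrand becomes 2r^2, so

    ∬_D (curl F)_z dA = ∫_0^{2π} ∫_0^{5} (2r^2) · r dr dθ.

Inner (r from 0 to 5): 625/2.
Outer (θ from 0 to 2π): 625π.

Therefore ∮_C F · dr = 625π.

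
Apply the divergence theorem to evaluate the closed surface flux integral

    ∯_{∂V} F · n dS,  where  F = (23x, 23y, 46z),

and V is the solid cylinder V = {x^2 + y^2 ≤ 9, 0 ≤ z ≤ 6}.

By the divergence theorem,

    ∯_{∂V} F · n dS = ∭_V (∇ · F) dV.

Compute the divergence:
    ∇ · F = ∂F_x/∂x + ∂F_y/∂y + ∂F_z/∂z = 23 + 23 + 46 = 92.

In cylindrical coordinates, x = r cos(θ), y = r sin(θ), z = z, dV = r dr dθ dz, with 0 ≤ r ≤ 3, 0 ≤ θ ≤ 2π, 0 ≤ z ≤ 6.

The integrand, after substitution and multiplying by the volume element, becomes (92) · r, so

    ∭_V (∇·F) dV = ∫_0^{2π} ∫_0^{3} ∫_0^{6} (92) · r dz dr dθ.

Inner (z from 0 to 6): 552r.
Middle (r from 0 to 3): 2484.
Outer (θ from 0 to 2π): 4968π.

Therefore ∯_{∂V} F · n dS = 4968π.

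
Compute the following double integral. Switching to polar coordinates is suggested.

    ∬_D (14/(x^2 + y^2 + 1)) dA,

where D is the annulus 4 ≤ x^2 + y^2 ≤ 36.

The region D is 2 ≤ r ≤ 6, 0 ≤ θ ≤ 2π in polar coordinates, where x = r cos(θ), y = r sin(θ), and dA = r dr dθ.

Under the substitution, the integrand becomes 14/(r^2 + 1), so

    ∬_D (14/(x^2 + y^2 + 1)) dA = ∫_{0}^{2π} ∫_{2}^{6} (14/(r^2 + 1)) · r dr dθ.

Inner integral (in r): ∫_{2}^{6} (14/(r^2 + 1)) · r dr = log(94931877133/78125).

Outer integral (in θ): ∫_{0}^{2π} (log(94931877133/78125)) dθ = log((94931877133/78125)^(2π)).

Therefore ∬_D (14/(x^2 + y^2 + 1)) dA = log((94931877133/78125)^(2π)).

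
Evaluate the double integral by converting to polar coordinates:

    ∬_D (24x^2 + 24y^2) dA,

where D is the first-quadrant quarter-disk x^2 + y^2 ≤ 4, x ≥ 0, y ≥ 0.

The region D is 0 ≤ r ≤ 2, 0 ≤ θ ≤ π/2 in polar coordinates, where x = r cos(θ), y = r sin(θ), and dA = r dr dθ.

Under the substitution, the integrand becomes 24r^2, so

    ∬_D (24x^2 + 24y^2) dA = ∫_{0}^{π/2} ∫_{0}^{2} (24r^2) · r dr dθ.

Inner integral (in r): ∫_{0}^{2} (24r^2) · r dr = 96.

Outer integral (in θ): ∫_{0}^{π/2} (96) dθ = 48π.

Therefore ∬_D (24x^2 + 24y^2) dA = 48π.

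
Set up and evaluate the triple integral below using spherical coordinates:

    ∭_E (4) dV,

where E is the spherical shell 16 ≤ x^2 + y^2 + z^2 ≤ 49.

In spherical coordinates, x = ρ sin(φ) cos(θ), y = ρ sin(φ) sin(θ), z = ρ cos(φ), and dV = ρ^2 sin(φ) dρ dφ dθ.

The integrand becomes 4, so

    ∭_E (4) dV = ∫_{0}^{2π} ∫_{0}^{π} ∫_{4}^{7} (4) · ρ^2 sin(φ) dρ dφ dθ.

Inner (ρ): 372sin(φ).
Middle (φ): 744.
Outer (θ): 1488π.

Therefore the triple integral equals 1488π.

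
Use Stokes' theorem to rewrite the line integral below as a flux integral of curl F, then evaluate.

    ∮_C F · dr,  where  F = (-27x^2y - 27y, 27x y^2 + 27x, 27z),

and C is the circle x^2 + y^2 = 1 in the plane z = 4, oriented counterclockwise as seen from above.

Let S be the flat disk x^2 + y^2 ≤ 1 in the plane z = 4, with upward unit normal n̂ = ẑ. By Stokes' theorem,

    ∮_C F · dr = ∬_S (∇ × F) · n̂ dS = ∬_D (curl F)_z dA,

where D is the disk x^2 + y^2 ≤ 1.

Compute the curl of F = (-27x^2y - 27y, 27x y^2 + 27x, 27z):
    (∇ × F)_x = ∂F_z/∂y - ∂F_y/∂z = 0,
    (∇ × F)_y = ∂F_x/∂z - ∂F_z/∂x = 0,
    (∇ × F)_z = ∂F_y/∂x - ∂F_x/∂y = 27x^2 + 27y^2 + 54.

On z = 4, (curl F)_z = 27x^2 + 27y^2 + 54.

Convert to polar (x = r cos θ, y = r sin θ, dA = r dr dθ); the integrand becomes 27r^2 + 54, so

    ∬_D (curl F)_z dA = ∫_0^{2π} ∫_0^{1} (27r^2 + 54) · r dr dθ.

Inner (r from 0 to 1): 135/4.
Outer (θ from 0 to 2π): 135π/2.

Therefore ∮_C F · dr = 135π/2.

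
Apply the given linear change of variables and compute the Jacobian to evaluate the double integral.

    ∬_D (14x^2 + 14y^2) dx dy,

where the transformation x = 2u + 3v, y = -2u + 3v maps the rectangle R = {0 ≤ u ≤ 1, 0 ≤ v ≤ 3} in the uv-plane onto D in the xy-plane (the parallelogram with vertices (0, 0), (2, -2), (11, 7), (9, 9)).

Compute the Jacobian determinant of (x, y) with respect to (u, v):

    ∂(x,y)/∂(u,v) = | 2  3 | = (2)(3) - (3)(-2) = 12.
                   | -2  3 |

Its absolute value is |J| = 12 (the area scaling factor).

Substituting x = 2u + 3v, y = -2u + 3v into the integrand,

    14x^2 + 14y^2 → 112u^2 + 252v^2,

so the integral becomes

    ∬_R (112u^2 + 252v^2) · |J| du dv = ∫_0^1 ∫_0^3 (1344u^2 + 3024v^2) dv du.

Inner (v): 4032u^2 + 27216.
Outer (u): 28560.

Therefore ∬_D (14x^2 + 14y^2) dx dy = 28560.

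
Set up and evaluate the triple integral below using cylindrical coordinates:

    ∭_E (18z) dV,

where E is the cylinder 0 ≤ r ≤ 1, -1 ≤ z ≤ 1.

In cylindrical coordinates, x = r cos(θ), y = r sin(θ), z = z, and dV = r dr dθ dz.

The integrand becomes 18z, so

    ∭_E (18z) dV = ∫_{0}^{2π} ∫_{0}^{1} ∫_{-1}^{1} (18z) · r dz dr dθ.

Inner (z): 0.
Middle (r from 0 to 1): 0.
Outer (θ): 0.

Therefore the triple integral equals 0.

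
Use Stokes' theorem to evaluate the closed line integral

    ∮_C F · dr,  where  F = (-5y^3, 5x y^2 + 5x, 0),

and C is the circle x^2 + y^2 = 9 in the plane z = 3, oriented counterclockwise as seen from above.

Let S be the flat disk x^2 + y^2 ≤ 9 in the plane z = 3, with upward unit normal n̂ = ẑ. By Stokes' theorem,

    ∮_C F · dr = ∬_S (∇ × F) · n̂ dS = ∬_D (curl F)_z dA,

where D is the disk x^2 + y^2 ≤ 9.

Compute the curl of F = (-5y^3, 5x y^2 + 5x, 0):
    (∇ × F)_x = ∂F_z/∂y - ∂F_y/∂z = 0,
    (∇ × F)_y = ∂F_x/∂z - ∂F_z/∂x = 0,
    (∇ × F)_z = ∂F_y/∂x - ∂F_x/∂y = 20y^2 + 5.

On z = 3, (curl F)_z = 20y^2 + 5.

Convert to polar (x = r cos θ, y = r sin θ, dA = r dr dθ); the integrand becomes 20r^2sin(θ)^2 + 5, so

    ∬_D (curl F)_z dA = ∫_0^{2π} ∫_0^{3} (20r^2sin(θ)^2 + 5) · r dr dθ.

Inner (r from 0 to 3): 405sin(θ)^2 + 45/2.
Outer (θ from 0 to 2π): 450π.

Therefore ∮_C F · dr = 450π.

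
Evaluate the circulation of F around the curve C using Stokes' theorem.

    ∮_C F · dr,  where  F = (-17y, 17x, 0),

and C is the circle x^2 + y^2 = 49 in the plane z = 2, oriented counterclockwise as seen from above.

Let S be the flat disk x^2 + y^2 ≤ 49 in the plane z = 2, with upward unit normal n̂ = ẑ. By Stokes' theorem,

    ∮_C F · dr = ∬_S (∇ × F) · n̂ dS = ∬_D (curl F)_z dA,

where D is the disk x^2 + y^2 ≤ 49.

Compute the curl of F = (-17y, 17x, 0):
    (∇ × F)_x = ∂F_z/∂y - ∂F_y/∂z = 0,
    (∇ × F)_y = ∂F_x/∂z - ∂F_z/∂x = 0,
    (∇ × F)_z = ∂F_y/∂x - ∂F_x/∂y = 34.

On z = 2, (curl F)_z = 34.

Convert to polar (x = r cos θ, y = r sin θ, dA = r dr dθ); the integrand becomes 34, so

    ∬_D (curl F)_z dA = ∫_0^{2π} ∫_0^{7} (34) · r dr dθ.

Inner (r from 0 to 7): 833.
Outer (θ from 0 to 2π): 1666π.

Therefore ∮_C F · dr = 1666π.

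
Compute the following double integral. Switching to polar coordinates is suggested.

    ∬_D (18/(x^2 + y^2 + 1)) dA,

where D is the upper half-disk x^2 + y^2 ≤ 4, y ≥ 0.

The region D is 0 ≤ r ≤ 2, 0 ≤ θ ≤ π in polar coordinates, where x = r cos(θ), y = r sin(θ), and dA = r dr dθ.

Under the substitution, the integrand becomes 18/(r^2 + 1), so

    ∬_D (18/(x^2 + y^2 + 1)) dA = ∫_{0}^{π} ∫_{0}^{2} (18/(r^2 + 1)) · r dr dθ.

Inner integral (in r): ∫_{0}^{2} (18/(r^2 + 1)) · r dr = log(1953125).

Outer integral (in θ): ∫_{0}^{π} (log(1953125)) dθ = log(1953125^π).

Therefore ∬_D (18/(x^2 + y^2 + 1)) dA = log(1953125^π).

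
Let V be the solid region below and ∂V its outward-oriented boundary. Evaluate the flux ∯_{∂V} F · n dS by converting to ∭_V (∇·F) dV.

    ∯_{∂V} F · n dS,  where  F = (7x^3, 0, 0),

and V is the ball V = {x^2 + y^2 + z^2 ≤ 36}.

By the divergence theorem,

    ∯_{∂V} F · n dS = ∭_V (∇ · F) dV.

Compute the divergence:
    ∇ · F = ∂F_x/∂x + ∂F_y/∂y + ∂F_z/∂z = 21x^2 + 0 + 0 = 21x^2.

In spherical coordinates, x = ρ sin(φ) cos(θ), y = ρ sin(φ) sin(θ), z = ρ cos(φ), dV = ρ^2 sin(φ) dρ dφ dθ, with 0 ≤ ρ ≤ 6, 0 ≤ φ ≤ π, 0 ≤ θ ≤ 2π.

The integrand, after substitution and multiplying by the volume element, becomes (21ρ^2sin(φ)^2cos(θ)^2) · ρ^2 sin(φ), so

    ∭_V (∇·F) dV = ∫_0^{2π} ∫_0^{π} ∫_0^{6} (21ρ^2sin(φ)^2cos(θ)^2) · ρ^2 sin(φ) dρ dφ dθ.

Inner (ρ from 0 to 6): 163296sin(φ)^3cos(θ)^2/5.
Middle (φ from 0 to π): 217728cos(θ)^2/5.
Outer (θ from 0 to 2π): 217728π/5.

Therefore ∯_{∂V} F · n dS = 217728π/5.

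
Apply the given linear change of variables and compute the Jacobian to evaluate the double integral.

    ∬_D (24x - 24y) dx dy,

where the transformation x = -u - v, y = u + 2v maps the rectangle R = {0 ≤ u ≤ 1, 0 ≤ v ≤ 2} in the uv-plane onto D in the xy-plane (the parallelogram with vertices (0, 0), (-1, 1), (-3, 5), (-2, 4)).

Compute the Jacobian determinant of (x, y) with respect to (u, v):

    ∂(x,y)/∂(u,v) = | -1  -1 | = (-1)(2) - (-1)(1) = -1.
                   | 1  2 |

Its absolute value is |J| = 1 (the area scaling factor).

Substituting x = -u - v, y = u + 2v into the integrand,

    24x - 24y → -48u - 72v,

so the integral becomes

    ∬_R (-48u - 72v) · |J| du dv = ∫_0^1 ∫_0^2 (-48u - 72v) dv du.

Inner (v): -96u - 144.
Outer (u): -192.

Therefore ∬_D (24x - 24y) dx dy = -192.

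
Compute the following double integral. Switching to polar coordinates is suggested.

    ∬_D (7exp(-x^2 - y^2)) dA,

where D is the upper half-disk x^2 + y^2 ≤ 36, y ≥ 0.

The region D is 0 ≤ r ≤ 6, 0 ≤ θ ≤ π in polar coordinates, where x = r cos(θ), y = r sin(θ), and dA = r dr dθ.

Under the substitution, the integrand becomes 7exp(-r^2), so

    ∬_D (7exp(-x^2 - y^2)) dA = ∫_{0}^{π} ∫_{0}^{6} (7exp(-r^2)) · r dr dθ.

Inner integral (in r): ∫_{0}^{6} (7exp(-r^2)) · r dr = 7/2 - 7exp(-36)/2.

Outer integral (in θ): ∫_{0}^{π} (7/2 - 7exp(-36)/2) dθ = -7π (1 - exp(36))exp(-36)/2.

Therefore ∬_D (7exp(-x^2 - y^2)) dA = -7π (1 - exp(36))exp(-36)/2.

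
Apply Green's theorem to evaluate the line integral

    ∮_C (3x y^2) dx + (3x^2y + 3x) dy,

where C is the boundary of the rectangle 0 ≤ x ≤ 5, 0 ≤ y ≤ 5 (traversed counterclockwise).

Green's theorem converts the closed line integral into a double integral over the enclosed region D:

    ∮_C P dx + Q dy = ∬_D (∂Q/∂x - ∂P/∂y) dA.

Here P = 3x y^2, Q = 3x^2y + 3x, so

    ∂Q/∂x = 6x y + 3,    ∂P/∂y = 6x y,
    ∂Q/∂x - ∂P/∂y = 3.

D is the region 0 ≤ x ≤ 5, 0 ≤ y ≤ 5. Evaluating the double integral:

    ∬_D (3) dA = ∫_0^{5} ∫_0^{5} (3) dy dx.

Inner (y from 0 to 5): 15.
Outer (x from 0 to 5): 75.

Therefore ∮_C P dx + Q dy = 75.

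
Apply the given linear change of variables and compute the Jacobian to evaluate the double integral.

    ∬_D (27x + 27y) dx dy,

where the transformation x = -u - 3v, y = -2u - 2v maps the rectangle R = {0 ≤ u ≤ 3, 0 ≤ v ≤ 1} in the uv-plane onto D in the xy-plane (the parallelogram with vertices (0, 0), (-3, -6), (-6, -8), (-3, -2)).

Compute the Jacobian determinant of (x, y) with respect to (u, v):

    ∂(x,y)/∂(u,v) = | -1  -3 | = (-1)(-2) - (-3)(-2) = -4.
                   | -2  -2 |

Its absolute value is |J| = 4 (the area scaling factor).

Substituting x = -u - 3v, y = -2u - 2v into the integrand,

    27x + 27y → -81u - 135v,

so the integral becomes

    ∬_R (-81u - 135v) · |J| du dv = ∫_0^3 ∫_0^1 (-324u - 540v) dv du.

Inner (v): -324u - 270.
Outer (u): -2268.

Therefore ∬_D (27x + 27y) dx dy = -2268.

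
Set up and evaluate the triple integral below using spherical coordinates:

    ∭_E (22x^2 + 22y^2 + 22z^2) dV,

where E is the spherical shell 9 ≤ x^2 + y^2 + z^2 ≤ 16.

In spherical coordinates, x = ρ sin(φ) cos(θ), y = ρ sin(φ) sin(θ), z = ρ cos(φ), and dV = ρ^2 sin(φ) dρ dφ dθ.

The integrand becomes 22ρ^2, so

    ∭_E (22x^2 + 22y^2 + 22z^2) dV = ∫_{0}^{2π} ∫_{0}^{π} ∫_{3}^{4} (22ρ^2) · ρ^2 sin(φ) dρ dφ dθ.

Inner (ρ): 17182sin(φ)/5.
Middle (φ): 34364/5.
Outer (θ): 68728π/5.

Therefore the triple integral equals 68728π/5.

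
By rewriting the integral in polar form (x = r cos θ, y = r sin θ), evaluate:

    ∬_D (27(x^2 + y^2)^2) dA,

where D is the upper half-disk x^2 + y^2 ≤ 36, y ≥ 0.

The region D is 0 ≤ r ≤ 6, 0 ≤ θ ≤ π in polar coordinates, where x = r cos(θ), y = r sin(θ), and dA = r dr dθ.

Under the substitution, the integrand becomes 27r^4, so

    ∬_D (27(x^2 + y^2)^2) dA = ∫_{0}^{π} ∫_{0}^{6} (27r^4) · r dr dθ.

Inner integral (in r): ∫_{0}^{6} (27r^4) · r dr = 209952.

Outer integral (in θ): ∫_{0}^{π} (209952) dθ = 209952π.

Therefore ∬_D (27(x^2 + y^2)^2) dA = 209952π.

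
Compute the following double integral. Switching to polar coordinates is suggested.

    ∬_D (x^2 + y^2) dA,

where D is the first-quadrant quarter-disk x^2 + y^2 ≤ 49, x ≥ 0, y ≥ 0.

The region D is 0 ≤ r ≤ 7, 0 ≤ θ ≤ π/2 in polar coordinates, where x = r cos(θ), y = r sin(θ), and dA = r dr dθ.

Under the substitution, the integrand becomes r^2, so

    ∬_D (x^2 + y^2) dA = ∫_{0}^{π/2} ∫_{0}^{7} (r^2) · r dr dθ.

Inner integral (in r): ∫_{0}^{7} (r^2) · r dr = 2401/4.

Outer integral (in θ): ∫_{0}^{π/2} (2401/4) dθ = 2401π/8.

Therefore ∬_D (x^2 + y^2) dA = 2401π/8.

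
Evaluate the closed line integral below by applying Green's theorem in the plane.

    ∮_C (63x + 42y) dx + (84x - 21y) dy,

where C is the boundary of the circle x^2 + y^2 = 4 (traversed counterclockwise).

Green's theorem converts the closed line integral into a double integral over the enclosed region D:

    ∮_C P dx + Q dy = ∬_D (∂Q/∂x - ∂P/∂y) dA.

Here P = 63x + 42y, Q = 84x - 21y, so

    ∂Q/∂x = 84,    ∂P/∂y = 42,
    ∂Q/∂x - ∂P/∂y = 42.

D is the region x^2 + y^2 ≤ 4. Evaluating the double integral:

In polar coordinates (x = r cos θ, y = r sin θ, dA = r dr dθ) the integrand becomes 42, so

    ∬_D (42) dA = ∫_0^{2π} ∫_0^{2} (42) · r dr dθ.

Inner (r from 0 to 2): 84.
Outer (θ from 0 to 2π): 168π.

Therefore ∮_C P dx + Q dy = 168π.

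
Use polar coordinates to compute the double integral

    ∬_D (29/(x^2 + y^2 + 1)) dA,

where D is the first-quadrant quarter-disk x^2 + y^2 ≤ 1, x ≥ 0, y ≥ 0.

The region D is 0 ≤ r ≤ 1, 0 ≤ θ ≤ π/2 in polar coordinates, where x = r cos(θ), y = r sin(θ), and dA = r dr dθ.

Under the substitution, the integrand becomes 29/(r^2 + 1), so

    ∬_D (29/(x^2 + y^2 + 1)) dA = ∫_{0}^{π/2} ∫_{0}^{1} (29/(r^2 + 1)) · r dr dθ.

Inner integral (in r): ∫_{0}^{1} (29/(r^2 + 1)) · r dr = 29log(2)/2.

Outer integral (in θ): ∫_{0}^{π/2} (29log(2)/2) dθ = 29π log(2)/4.

Therefore ∬_D (29/(x^2 + y^2 + 1)) dA = 29π log(2)/4.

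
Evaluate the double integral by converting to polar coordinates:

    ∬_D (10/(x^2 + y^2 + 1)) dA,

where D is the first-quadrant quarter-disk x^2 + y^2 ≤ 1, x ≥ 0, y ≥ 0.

The region D is 0 ≤ r ≤ 1, 0 ≤ θ ≤ π/2 in polar coordinates, where x = r cos(θ), y = r sin(θ), and dA = r dr dθ.

Under the substitution, the integrand becomes 10/(r^2 + 1), so

    ∬_D (10/(x^2 + y^2 + 1)) dA = ∫_{0}^{π/2} ∫_{0}^{1} (10/(r^2 + 1)) · r dr dθ.

Inner integral (in r): ∫_{0}^{1} (10/(r^2 + 1)) · r dr = log(32).

Outer integral (in θ): ∫_{0}^{π/2} (log(32)) dθ = log(32^(π/2)).

Therefore ∬_D (10/(x^2 + y^2 + 1)) dA = log(32^(π/2)).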